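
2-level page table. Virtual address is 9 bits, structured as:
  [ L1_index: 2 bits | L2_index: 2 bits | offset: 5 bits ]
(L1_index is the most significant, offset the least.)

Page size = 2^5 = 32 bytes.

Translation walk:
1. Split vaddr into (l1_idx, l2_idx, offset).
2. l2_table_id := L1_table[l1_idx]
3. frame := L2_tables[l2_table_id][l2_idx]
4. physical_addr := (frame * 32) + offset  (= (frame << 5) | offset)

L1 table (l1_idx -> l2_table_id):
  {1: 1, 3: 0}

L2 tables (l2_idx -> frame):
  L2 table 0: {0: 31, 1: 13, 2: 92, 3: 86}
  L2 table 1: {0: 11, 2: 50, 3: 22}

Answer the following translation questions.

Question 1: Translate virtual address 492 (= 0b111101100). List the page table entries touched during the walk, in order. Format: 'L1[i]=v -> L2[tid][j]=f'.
Answer: L1[3]=0 -> L2[0][3]=86

Derivation:
vaddr = 492 = 0b111101100
Split: l1_idx=3, l2_idx=3, offset=12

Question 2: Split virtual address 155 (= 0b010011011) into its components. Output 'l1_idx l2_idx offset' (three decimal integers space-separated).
vaddr = 155 = 0b010011011
  top 2 bits -> l1_idx = 1
  next 2 bits -> l2_idx = 0
  bottom 5 bits -> offset = 27

Answer: 1 0 27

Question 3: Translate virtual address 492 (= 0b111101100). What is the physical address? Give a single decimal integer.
Answer: 2764

Derivation:
vaddr = 492 = 0b111101100
Split: l1_idx=3, l2_idx=3, offset=12
L1[3] = 0
L2[0][3] = 86
paddr = 86 * 32 + 12 = 2764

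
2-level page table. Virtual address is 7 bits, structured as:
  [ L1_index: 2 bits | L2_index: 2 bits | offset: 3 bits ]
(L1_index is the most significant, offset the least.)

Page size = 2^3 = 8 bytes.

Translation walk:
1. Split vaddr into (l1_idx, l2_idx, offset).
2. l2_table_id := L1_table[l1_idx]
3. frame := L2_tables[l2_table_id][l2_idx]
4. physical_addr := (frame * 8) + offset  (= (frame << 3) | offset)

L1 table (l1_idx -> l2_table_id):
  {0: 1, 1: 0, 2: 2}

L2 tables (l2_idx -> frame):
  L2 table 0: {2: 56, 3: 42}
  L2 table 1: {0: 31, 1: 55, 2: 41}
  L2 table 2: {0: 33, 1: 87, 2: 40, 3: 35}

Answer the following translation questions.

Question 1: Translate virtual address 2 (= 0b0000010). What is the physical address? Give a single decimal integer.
vaddr = 2 = 0b0000010
Split: l1_idx=0, l2_idx=0, offset=2
L1[0] = 1
L2[1][0] = 31
paddr = 31 * 8 + 2 = 250

Answer: 250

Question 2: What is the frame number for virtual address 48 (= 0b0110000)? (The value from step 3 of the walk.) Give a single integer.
vaddr = 48: l1_idx=1, l2_idx=2
L1[1] = 0; L2[0][2] = 56

Answer: 56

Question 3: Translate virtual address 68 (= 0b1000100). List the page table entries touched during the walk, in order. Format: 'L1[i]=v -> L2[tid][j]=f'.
Answer: L1[2]=2 -> L2[2][0]=33

Derivation:
vaddr = 68 = 0b1000100
Split: l1_idx=2, l2_idx=0, offset=4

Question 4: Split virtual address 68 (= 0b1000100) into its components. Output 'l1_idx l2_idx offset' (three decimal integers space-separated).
Answer: 2 0 4

Derivation:
vaddr = 68 = 0b1000100
  top 2 bits -> l1_idx = 2
  next 2 bits -> l2_idx = 0
  bottom 3 bits -> offset = 4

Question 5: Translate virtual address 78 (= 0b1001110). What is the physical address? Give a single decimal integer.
vaddr = 78 = 0b1001110
Split: l1_idx=2, l2_idx=1, offset=6
L1[2] = 2
L2[2][1] = 87
paddr = 87 * 8 + 6 = 702

Answer: 702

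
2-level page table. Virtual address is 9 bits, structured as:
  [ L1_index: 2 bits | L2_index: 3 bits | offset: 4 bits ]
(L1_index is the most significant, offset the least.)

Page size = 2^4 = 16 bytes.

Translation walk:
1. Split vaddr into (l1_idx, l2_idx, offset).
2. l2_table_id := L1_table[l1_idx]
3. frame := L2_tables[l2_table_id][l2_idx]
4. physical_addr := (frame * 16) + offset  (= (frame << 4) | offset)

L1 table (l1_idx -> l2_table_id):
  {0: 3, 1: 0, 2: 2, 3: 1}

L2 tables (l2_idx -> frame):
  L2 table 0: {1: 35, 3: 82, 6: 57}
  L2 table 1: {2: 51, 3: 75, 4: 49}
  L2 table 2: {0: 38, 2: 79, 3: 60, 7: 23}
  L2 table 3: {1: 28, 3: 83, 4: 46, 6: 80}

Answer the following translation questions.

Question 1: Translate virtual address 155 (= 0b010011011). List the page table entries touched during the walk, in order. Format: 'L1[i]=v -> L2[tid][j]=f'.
Answer: L1[1]=0 -> L2[0][1]=35

Derivation:
vaddr = 155 = 0b010011011
Split: l1_idx=1, l2_idx=1, offset=11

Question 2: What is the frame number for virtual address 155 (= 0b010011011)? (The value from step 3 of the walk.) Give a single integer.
Answer: 35

Derivation:
vaddr = 155: l1_idx=1, l2_idx=1
L1[1] = 0; L2[0][1] = 35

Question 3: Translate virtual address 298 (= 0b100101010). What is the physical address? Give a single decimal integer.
Answer: 1274

Derivation:
vaddr = 298 = 0b100101010
Split: l1_idx=2, l2_idx=2, offset=10
L1[2] = 2
L2[2][2] = 79
paddr = 79 * 16 + 10 = 1274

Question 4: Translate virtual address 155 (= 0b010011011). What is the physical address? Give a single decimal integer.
vaddr = 155 = 0b010011011
Split: l1_idx=1, l2_idx=1, offset=11
L1[1] = 0
L2[0][1] = 35
paddr = 35 * 16 + 11 = 571

Answer: 571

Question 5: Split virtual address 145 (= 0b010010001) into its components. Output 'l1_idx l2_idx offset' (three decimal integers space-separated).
vaddr = 145 = 0b010010001
  top 2 bits -> l1_idx = 1
  next 3 bits -> l2_idx = 1
  bottom 4 bits -> offset = 1

Answer: 1 1 1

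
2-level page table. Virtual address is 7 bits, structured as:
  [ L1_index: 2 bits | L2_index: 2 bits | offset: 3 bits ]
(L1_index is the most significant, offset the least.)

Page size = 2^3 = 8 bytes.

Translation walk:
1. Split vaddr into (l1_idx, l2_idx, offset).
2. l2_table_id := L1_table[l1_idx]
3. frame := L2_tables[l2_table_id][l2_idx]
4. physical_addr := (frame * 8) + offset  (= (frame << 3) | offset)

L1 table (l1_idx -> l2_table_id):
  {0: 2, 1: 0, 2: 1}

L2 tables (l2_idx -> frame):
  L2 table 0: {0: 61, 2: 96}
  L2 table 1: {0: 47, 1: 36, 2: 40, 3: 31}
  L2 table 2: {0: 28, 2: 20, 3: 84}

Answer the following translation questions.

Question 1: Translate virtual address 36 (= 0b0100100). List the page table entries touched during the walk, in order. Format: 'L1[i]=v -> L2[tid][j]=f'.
Answer: L1[1]=0 -> L2[0][0]=61

Derivation:
vaddr = 36 = 0b0100100
Split: l1_idx=1, l2_idx=0, offset=4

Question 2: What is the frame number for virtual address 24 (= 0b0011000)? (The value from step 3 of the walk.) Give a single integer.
Answer: 84

Derivation:
vaddr = 24: l1_idx=0, l2_idx=3
L1[0] = 2; L2[2][3] = 84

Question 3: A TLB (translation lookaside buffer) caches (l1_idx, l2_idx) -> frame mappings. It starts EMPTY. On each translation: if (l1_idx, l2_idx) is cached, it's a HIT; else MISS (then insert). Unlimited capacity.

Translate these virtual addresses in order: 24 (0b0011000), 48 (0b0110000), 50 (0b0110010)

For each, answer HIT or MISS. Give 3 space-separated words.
vaddr=24: (0,3) not in TLB -> MISS, insert
vaddr=48: (1,2) not in TLB -> MISS, insert
vaddr=50: (1,2) in TLB -> HIT

Answer: MISS MISS HIT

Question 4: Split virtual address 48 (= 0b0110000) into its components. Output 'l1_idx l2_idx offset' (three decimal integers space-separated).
vaddr = 48 = 0b0110000
  top 2 bits -> l1_idx = 1
  next 2 bits -> l2_idx = 2
  bottom 3 bits -> offset = 0

Answer: 1 2 0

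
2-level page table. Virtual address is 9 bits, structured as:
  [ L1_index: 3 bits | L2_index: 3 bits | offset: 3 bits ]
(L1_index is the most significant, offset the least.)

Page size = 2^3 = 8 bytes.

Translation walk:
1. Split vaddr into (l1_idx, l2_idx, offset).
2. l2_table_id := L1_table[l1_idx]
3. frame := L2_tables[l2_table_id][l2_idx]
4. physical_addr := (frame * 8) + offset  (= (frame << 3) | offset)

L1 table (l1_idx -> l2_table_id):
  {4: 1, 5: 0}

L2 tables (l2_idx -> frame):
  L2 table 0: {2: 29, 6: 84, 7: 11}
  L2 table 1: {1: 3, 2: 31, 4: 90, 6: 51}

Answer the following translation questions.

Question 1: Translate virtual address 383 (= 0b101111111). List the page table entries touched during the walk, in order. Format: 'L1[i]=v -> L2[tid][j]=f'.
vaddr = 383 = 0b101111111
Split: l1_idx=5, l2_idx=7, offset=7

Answer: L1[5]=0 -> L2[0][7]=11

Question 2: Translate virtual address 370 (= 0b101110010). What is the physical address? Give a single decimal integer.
Answer: 674

Derivation:
vaddr = 370 = 0b101110010
Split: l1_idx=5, l2_idx=6, offset=2
L1[5] = 0
L2[0][6] = 84
paddr = 84 * 8 + 2 = 674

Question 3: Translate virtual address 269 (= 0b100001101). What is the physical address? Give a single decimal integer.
vaddr = 269 = 0b100001101
Split: l1_idx=4, l2_idx=1, offset=5
L1[4] = 1
L2[1][1] = 3
paddr = 3 * 8 + 5 = 29

Answer: 29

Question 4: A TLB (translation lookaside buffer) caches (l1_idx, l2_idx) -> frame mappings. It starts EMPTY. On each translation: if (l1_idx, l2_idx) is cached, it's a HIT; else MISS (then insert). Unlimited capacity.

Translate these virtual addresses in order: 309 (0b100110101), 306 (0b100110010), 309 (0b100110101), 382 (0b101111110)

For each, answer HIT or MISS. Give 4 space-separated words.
vaddr=309: (4,6) not in TLB -> MISS, insert
vaddr=306: (4,6) in TLB -> HIT
vaddr=309: (4,6) in TLB -> HIT
vaddr=382: (5,7) not in TLB -> MISS, insert

Answer: MISS HIT HIT MISS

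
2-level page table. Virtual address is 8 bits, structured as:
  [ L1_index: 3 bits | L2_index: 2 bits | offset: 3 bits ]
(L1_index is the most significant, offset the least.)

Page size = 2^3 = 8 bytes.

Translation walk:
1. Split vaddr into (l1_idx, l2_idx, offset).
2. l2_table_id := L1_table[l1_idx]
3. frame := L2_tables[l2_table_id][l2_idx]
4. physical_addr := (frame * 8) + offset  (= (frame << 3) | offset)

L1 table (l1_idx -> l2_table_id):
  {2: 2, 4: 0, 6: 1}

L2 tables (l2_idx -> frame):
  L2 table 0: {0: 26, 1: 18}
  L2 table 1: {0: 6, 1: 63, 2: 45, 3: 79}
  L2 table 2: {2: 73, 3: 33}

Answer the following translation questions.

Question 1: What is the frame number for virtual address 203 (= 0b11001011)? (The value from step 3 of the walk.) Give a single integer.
vaddr = 203: l1_idx=6, l2_idx=1
L1[6] = 1; L2[1][1] = 63

Answer: 63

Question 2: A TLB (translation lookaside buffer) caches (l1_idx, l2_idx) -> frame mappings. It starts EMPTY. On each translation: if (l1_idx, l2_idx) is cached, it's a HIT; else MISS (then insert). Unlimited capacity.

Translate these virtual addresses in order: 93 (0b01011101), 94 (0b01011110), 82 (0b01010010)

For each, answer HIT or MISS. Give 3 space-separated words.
vaddr=93: (2,3) not in TLB -> MISS, insert
vaddr=94: (2,3) in TLB -> HIT
vaddr=82: (2,2) not in TLB -> MISS, insert

Answer: MISS HIT MISS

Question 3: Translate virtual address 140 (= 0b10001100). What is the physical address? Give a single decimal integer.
vaddr = 140 = 0b10001100
Split: l1_idx=4, l2_idx=1, offset=4
L1[4] = 0
L2[0][1] = 18
paddr = 18 * 8 + 4 = 148

Answer: 148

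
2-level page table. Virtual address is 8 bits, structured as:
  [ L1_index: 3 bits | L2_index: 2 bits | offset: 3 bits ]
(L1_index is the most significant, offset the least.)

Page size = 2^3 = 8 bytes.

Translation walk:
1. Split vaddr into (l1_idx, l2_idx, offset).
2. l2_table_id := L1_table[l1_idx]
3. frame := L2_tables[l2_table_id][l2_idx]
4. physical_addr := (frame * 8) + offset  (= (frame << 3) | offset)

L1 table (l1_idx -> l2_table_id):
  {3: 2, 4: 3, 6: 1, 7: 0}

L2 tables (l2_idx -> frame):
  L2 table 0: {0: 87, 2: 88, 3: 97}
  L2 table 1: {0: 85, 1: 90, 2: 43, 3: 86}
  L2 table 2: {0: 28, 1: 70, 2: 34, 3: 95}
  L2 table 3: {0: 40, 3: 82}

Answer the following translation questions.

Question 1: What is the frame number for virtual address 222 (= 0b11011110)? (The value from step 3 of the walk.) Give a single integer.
vaddr = 222: l1_idx=6, l2_idx=3
L1[6] = 1; L2[1][3] = 86

Answer: 86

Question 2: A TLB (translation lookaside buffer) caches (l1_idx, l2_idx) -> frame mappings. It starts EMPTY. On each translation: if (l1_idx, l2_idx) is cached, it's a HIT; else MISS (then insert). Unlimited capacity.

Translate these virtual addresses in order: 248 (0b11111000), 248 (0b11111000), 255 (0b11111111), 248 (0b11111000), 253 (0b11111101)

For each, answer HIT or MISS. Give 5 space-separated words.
vaddr=248: (7,3) not in TLB -> MISS, insert
vaddr=248: (7,3) in TLB -> HIT
vaddr=255: (7,3) in TLB -> HIT
vaddr=248: (7,3) in TLB -> HIT
vaddr=253: (7,3) in TLB -> HIT

Answer: MISS HIT HIT HIT HIT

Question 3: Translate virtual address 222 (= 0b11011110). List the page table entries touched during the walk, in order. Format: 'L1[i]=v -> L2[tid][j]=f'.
Answer: L1[6]=1 -> L2[1][3]=86

Derivation:
vaddr = 222 = 0b11011110
Split: l1_idx=6, l2_idx=3, offset=6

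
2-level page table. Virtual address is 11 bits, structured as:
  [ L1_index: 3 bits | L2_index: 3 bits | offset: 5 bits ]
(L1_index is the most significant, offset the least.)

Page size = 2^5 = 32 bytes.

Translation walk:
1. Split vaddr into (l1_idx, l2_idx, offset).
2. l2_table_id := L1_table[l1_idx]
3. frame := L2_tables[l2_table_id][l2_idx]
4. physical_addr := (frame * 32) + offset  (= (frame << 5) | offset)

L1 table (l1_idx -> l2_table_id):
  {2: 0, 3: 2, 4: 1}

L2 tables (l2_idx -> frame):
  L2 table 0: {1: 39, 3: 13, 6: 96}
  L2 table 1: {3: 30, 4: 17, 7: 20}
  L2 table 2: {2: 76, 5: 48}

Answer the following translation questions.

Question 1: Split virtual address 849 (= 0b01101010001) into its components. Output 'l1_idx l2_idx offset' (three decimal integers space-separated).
Answer: 3 2 17

Derivation:
vaddr = 849 = 0b01101010001
  top 3 bits -> l1_idx = 3
  next 3 bits -> l2_idx = 2
  bottom 5 bits -> offset = 17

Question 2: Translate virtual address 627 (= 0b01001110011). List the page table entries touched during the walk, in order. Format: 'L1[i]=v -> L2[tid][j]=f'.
Answer: L1[2]=0 -> L2[0][3]=13

Derivation:
vaddr = 627 = 0b01001110011
Split: l1_idx=2, l2_idx=3, offset=19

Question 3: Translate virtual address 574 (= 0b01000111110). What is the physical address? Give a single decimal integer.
Answer: 1278

Derivation:
vaddr = 574 = 0b01000111110
Split: l1_idx=2, l2_idx=1, offset=30
L1[2] = 0
L2[0][1] = 39
paddr = 39 * 32 + 30 = 1278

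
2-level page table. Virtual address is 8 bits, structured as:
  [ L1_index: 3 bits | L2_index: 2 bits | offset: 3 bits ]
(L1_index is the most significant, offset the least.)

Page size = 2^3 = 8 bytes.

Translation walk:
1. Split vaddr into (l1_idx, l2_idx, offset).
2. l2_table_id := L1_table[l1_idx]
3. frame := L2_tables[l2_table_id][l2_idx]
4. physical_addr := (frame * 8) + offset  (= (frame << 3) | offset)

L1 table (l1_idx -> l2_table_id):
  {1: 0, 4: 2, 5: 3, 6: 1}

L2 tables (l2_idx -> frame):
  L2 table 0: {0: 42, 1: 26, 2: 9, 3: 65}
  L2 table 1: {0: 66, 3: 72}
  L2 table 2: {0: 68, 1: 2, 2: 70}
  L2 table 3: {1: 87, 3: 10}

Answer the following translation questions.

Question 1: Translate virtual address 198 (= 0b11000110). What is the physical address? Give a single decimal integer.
vaddr = 198 = 0b11000110
Split: l1_idx=6, l2_idx=0, offset=6
L1[6] = 1
L2[1][0] = 66
paddr = 66 * 8 + 6 = 534

Answer: 534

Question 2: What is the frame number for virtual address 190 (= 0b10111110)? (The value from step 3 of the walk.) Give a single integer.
Answer: 10

Derivation:
vaddr = 190: l1_idx=5, l2_idx=3
L1[5] = 3; L2[3][3] = 10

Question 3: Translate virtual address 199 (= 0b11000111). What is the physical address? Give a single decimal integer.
Answer: 535

Derivation:
vaddr = 199 = 0b11000111
Split: l1_idx=6, l2_idx=0, offset=7
L1[6] = 1
L2[1][0] = 66
paddr = 66 * 8 + 7 = 535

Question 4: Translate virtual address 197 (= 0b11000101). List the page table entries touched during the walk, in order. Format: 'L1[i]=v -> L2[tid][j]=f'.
vaddr = 197 = 0b11000101
Split: l1_idx=6, l2_idx=0, offset=5

Answer: L1[6]=1 -> L2[1][0]=66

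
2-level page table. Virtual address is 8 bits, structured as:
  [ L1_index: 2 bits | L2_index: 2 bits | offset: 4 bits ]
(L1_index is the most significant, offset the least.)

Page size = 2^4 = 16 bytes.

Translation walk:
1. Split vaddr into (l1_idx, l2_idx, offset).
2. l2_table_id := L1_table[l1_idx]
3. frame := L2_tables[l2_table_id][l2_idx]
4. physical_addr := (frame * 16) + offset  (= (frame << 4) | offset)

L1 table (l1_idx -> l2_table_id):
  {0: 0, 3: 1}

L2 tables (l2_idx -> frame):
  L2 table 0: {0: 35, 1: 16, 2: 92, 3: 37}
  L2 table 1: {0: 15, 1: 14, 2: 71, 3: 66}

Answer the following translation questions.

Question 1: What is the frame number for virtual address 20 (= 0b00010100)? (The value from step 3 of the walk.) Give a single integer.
vaddr = 20: l1_idx=0, l2_idx=1
L1[0] = 0; L2[0][1] = 16

Answer: 16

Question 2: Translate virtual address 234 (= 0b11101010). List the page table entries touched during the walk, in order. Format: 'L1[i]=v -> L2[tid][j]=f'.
vaddr = 234 = 0b11101010
Split: l1_idx=3, l2_idx=2, offset=10

Answer: L1[3]=1 -> L2[1][2]=71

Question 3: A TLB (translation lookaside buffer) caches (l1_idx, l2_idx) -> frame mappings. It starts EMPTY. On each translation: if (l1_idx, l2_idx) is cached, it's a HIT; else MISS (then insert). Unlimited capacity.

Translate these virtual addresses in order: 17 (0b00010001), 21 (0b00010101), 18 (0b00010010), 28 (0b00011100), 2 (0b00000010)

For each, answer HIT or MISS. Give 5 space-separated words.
vaddr=17: (0,1) not in TLB -> MISS, insert
vaddr=21: (0,1) in TLB -> HIT
vaddr=18: (0,1) in TLB -> HIT
vaddr=28: (0,1) in TLB -> HIT
vaddr=2: (0,0) not in TLB -> MISS, insert

Answer: MISS HIT HIT HIT MISS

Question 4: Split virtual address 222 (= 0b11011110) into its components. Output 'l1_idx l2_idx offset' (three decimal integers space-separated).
Answer: 3 1 14

Derivation:
vaddr = 222 = 0b11011110
  top 2 bits -> l1_idx = 3
  next 2 bits -> l2_idx = 1
  bottom 4 bits -> offset = 14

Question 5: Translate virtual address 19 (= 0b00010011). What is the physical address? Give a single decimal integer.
vaddr = 19 = 0b00010011
Split: l1_idx=0, l2_idx=1, offset=3
L1[0] = 0
L2[0][1] = 16
paddr = 16 * 16 + 3 = 259

Answer: 259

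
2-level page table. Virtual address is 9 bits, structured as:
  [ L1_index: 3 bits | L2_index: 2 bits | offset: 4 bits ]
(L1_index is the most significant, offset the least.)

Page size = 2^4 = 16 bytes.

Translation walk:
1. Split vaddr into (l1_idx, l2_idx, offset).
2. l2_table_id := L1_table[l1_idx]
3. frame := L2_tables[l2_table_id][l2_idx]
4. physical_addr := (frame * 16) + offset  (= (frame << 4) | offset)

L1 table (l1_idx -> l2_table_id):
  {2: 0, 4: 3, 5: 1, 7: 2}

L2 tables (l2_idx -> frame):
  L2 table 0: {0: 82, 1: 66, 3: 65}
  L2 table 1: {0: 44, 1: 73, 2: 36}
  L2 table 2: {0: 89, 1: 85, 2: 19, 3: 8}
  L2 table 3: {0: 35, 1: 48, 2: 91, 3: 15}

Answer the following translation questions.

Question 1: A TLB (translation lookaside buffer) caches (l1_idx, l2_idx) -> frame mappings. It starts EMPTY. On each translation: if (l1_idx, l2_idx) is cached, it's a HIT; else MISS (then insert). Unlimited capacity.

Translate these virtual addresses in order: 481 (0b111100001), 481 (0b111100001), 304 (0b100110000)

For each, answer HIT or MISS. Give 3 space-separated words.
Answer: MISS HIT MISS

Derivation:
vaddr=481: (7,2) not in TLB -> MISS, insert
vaddr=481: (7,2) in TLB -> HIT
vaddr=304: (4,3) not in TLB -> MISS, insert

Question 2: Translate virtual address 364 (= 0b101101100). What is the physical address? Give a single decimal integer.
vaddr = 364 = 0b101101100
Split: l1_idx=5, l2_idx=2, offset=12
L1[5] = 1
L2[1][2] = 36
paddr = 36 * 16 + 12 = 588

Answer: 588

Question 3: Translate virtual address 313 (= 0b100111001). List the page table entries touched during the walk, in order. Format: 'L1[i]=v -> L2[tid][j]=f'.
vaddr = 313 = 0b100111001
Split: l1_idx=4, l2_idx=3, offset=9

Answer: L1[4]=3 -> L2[3][3]=15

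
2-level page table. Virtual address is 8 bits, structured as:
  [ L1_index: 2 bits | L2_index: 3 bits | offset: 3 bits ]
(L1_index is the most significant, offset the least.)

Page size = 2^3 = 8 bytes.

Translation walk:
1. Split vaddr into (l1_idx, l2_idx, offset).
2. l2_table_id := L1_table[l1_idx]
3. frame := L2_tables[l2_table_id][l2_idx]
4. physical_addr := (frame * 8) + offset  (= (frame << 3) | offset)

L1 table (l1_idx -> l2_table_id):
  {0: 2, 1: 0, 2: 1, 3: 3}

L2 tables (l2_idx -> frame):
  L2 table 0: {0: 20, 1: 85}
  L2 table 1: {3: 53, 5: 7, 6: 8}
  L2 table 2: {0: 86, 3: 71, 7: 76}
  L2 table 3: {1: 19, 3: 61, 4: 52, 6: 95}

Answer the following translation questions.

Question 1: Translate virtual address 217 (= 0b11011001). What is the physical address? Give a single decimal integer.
Answer: 489

Derivation:
vaddr = 217 = 0b11011001
Split: l1_idx=3, l2_idx=3, offset=1
L1[3] = 3
L2[3][3] = 61
paddr = 61 * 8 + 1 = 489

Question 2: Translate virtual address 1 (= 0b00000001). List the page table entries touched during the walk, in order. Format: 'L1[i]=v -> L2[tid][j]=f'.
Answer: L1[0]=2 -> L2[2][0]=86

Derivation:
vaddr = 1 = 0b00000001
Split: l1_idx=0, l2_idx=0, offset=1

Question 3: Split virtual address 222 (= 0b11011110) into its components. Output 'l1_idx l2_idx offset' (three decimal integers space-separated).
vaddr = 222 = 0b11011110
  top 2 bits -> l1_idx = 3
  next 3 bits -> l2_idx = 3
  bottom 3 bits -> offset = 6

Answer: 3 3 6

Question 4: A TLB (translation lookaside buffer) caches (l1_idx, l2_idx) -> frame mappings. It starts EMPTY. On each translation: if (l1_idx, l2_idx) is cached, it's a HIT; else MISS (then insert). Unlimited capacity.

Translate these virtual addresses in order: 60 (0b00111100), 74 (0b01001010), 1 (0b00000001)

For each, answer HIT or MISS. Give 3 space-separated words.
vaddr=60: (0,7) not in TLB -> MISS, insert
vaddr=74: (1,1) not in TLB -> MISS, insert
vaddr=1: (0,0) not in TLB -> MISS, insert

Answer: MISS MISS MISS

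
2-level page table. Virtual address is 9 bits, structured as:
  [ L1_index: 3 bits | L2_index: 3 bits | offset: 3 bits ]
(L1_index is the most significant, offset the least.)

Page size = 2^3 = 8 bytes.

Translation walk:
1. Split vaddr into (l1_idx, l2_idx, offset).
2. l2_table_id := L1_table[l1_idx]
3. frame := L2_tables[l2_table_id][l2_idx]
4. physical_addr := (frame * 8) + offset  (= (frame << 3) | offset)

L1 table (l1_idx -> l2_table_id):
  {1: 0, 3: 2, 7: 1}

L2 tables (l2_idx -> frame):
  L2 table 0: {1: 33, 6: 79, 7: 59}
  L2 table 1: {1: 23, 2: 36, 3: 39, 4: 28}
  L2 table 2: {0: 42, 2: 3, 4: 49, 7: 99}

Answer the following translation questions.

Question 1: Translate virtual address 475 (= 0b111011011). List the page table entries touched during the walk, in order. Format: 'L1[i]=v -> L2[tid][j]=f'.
Answer: L1[7]=1 -> L2[1][3]=39

Derivation:
vaddr = 475 = 0b111011011
Split: l1_idx=7, l2_idx=3, offset=3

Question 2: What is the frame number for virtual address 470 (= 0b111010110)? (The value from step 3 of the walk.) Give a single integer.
Answer: 36

Derivation:
vaddr = 470: l1_idx=7, l2_idx=2
L1[7] = 1; L2[1][2] = 36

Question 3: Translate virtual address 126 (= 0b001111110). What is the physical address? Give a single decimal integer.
Answer: 478

Derivation:
vaddr = 126 = 0b001111110
Split: l1_idx=1, l2_idx=7, offset=6
L1[1] = 0
L2[0][7] = 59
paddr = 59 * 8 + 6 = 478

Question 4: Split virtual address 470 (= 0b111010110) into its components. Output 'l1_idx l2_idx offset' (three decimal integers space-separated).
vaddr = 470 = 0b111010110
  top 3 bits -> l1_idx = 7
  next 3 bits -> l2_idx = 2
  bottom 3 bits -> offset = 6

Answer: 7 2 6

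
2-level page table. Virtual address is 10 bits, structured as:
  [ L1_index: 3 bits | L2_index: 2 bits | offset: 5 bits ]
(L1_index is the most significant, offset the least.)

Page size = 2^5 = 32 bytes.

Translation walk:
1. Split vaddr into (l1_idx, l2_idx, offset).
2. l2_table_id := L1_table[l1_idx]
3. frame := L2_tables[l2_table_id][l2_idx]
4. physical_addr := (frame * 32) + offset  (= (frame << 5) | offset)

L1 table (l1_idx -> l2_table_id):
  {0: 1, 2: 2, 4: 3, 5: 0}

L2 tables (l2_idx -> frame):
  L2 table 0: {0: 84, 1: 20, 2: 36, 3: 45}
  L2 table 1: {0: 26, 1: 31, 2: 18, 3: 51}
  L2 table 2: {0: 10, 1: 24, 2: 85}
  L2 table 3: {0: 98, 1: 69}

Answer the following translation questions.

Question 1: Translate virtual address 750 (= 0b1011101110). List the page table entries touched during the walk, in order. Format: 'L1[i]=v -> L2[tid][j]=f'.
Answer: L1[5]=0 -> L2[0][3]=45

Derivation:
vaddr = 750 = 0b1011101110
Split: l1_idx=5, l2_idx=3, offset=14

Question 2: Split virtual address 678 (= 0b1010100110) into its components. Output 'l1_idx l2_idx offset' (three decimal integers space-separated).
Answer: 5 1 6

Derivation:
vaddr = 678 = 0b1010100110
  top 3 bits -> l1_idx = 5
  next 2 bits -> l2_idx = 1
  bottom 5 bits -> offset = 6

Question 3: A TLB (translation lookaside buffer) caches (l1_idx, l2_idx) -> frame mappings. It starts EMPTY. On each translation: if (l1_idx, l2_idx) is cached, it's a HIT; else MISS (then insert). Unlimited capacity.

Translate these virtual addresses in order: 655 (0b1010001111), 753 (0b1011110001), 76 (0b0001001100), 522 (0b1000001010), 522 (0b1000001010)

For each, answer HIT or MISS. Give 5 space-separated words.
Answer: MISS MISS MISS MISS HIT

Derivation:
vaddr=655: (5,0) not in TLB -> MISS, insert
vaddr=753: (5,3) not in TLB -> MISS, insert
vaddr=76: (0,2) not in TLB -> MISS, insert
vaddr=522: (4,0) not in TLB -> MISS, insert
vaddr=522: (4,0) in TLB -> HIT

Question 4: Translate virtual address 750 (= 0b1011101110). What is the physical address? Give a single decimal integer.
vaddr = 750 = 0b1011101110
Split: l1_idx=5, l2_idx=3, offset=14
L1[5] = 0
L2[0][3] = 45
paddr = 45 * 32 + 14 = 1454

Answer: 1454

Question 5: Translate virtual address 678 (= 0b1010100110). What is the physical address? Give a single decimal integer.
vaddr = 678 = 0b1010100110
Split: l1_idx=5, l2_idx=1, offset=6
L1[5] = 0
L2[0][1] = 20
paddr = 20 * 32 + 6 = 646

Answer: 646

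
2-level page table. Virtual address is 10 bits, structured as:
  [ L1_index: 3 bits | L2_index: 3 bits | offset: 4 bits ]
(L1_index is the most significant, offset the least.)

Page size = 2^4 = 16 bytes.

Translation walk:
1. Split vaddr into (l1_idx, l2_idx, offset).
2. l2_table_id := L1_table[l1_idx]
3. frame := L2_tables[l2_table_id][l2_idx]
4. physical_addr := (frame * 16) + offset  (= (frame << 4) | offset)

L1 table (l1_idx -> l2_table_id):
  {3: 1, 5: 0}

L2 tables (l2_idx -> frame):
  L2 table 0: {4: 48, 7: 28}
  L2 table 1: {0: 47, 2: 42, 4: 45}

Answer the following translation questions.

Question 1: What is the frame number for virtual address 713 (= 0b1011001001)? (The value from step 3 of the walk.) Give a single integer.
Answer: 48

Derivation:
vaddr = 713: l1_idx=5, l2_idx=4
L1[5] = 0; L2[0][4] = 48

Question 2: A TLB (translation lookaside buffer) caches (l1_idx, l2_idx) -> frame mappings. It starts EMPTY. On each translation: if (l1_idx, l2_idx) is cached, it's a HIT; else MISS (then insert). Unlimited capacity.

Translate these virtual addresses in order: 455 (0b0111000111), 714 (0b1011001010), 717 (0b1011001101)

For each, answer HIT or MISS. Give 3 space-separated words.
vaddr=455: (3,4) not in TLB -> MISS, insert
vaddr=714: (5,4) not in TLB -> MISS, insert
vaddr=717: (5,4) in TLB -> HIT

Answer: MISS MISS HIT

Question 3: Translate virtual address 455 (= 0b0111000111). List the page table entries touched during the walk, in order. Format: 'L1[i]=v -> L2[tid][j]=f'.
Answer: L1[3]=1 -> L2[1][4]=45

Derivation:
vaddr = 455 = 0b0111000111
Split: l1_idx=3, l2_idx=4, offset=7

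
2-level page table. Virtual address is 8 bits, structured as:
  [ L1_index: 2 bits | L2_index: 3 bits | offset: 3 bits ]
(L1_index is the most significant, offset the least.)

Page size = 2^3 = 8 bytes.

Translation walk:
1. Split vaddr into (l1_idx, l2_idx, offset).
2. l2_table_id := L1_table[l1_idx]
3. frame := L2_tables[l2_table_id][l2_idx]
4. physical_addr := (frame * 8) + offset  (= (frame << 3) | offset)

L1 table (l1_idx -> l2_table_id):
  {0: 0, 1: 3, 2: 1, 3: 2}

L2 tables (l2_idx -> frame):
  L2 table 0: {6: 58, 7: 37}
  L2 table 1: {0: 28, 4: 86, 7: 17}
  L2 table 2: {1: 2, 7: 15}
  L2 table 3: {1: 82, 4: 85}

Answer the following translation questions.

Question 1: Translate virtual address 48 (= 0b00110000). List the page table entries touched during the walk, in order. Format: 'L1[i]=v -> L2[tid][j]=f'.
Answer: L1[0]=0 -> L2[0][6]=58

Derivation:
vaddr = 48 = 0b00110000
Split: l1_idx=0, l2_idx=6, offset=0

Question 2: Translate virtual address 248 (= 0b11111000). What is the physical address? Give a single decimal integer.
Answer: 120

Derivation:
vaddr = 248 = 0b11111000
Split: l1_idx=3, l2_idx=7, offset=0
L1[3] = 2
L2[2][7] = 15
paddr = 15 * 8 + 0 = 120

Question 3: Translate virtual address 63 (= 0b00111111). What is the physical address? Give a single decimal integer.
Answer: 303

Derivation:
vaddr = 63 = 0b00111111
Split: l1_idx=0, l2_idx=7, offset=7
L1[0] = 0
L2[0][7] = 37
paddr = 37 * 8 + 7 = 303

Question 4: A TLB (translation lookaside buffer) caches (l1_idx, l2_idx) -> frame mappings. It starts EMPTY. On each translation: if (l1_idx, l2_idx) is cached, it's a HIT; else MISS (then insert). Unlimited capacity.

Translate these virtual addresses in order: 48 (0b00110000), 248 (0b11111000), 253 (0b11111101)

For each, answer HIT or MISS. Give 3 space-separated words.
Answer: MISS MISS HIT

Derivation:
vaddr=48: (0,6) not in TLB -> MISS, insert
vaddr=248: (3,7) not in TLB -> MISS, insert
vaddr=253: (3,7) in TLB -> HIT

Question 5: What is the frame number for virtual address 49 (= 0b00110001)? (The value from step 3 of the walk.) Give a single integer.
Answer: 58

Derivation:
vaddr = 49: l1_idx=0, l2_idx=6
L1[0] = 0; L2[0][6] = 58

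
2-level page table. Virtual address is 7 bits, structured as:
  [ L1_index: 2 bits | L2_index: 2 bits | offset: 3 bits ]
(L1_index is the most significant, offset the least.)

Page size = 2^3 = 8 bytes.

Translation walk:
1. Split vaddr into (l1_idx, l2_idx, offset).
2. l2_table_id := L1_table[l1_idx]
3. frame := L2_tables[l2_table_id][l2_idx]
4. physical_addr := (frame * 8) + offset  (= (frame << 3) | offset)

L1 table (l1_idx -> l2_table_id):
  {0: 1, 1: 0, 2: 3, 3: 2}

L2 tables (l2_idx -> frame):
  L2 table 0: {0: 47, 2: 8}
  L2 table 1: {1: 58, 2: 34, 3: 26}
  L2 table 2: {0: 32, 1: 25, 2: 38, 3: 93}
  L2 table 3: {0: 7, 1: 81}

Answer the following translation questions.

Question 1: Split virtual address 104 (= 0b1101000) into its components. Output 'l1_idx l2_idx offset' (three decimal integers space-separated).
vaddr = 104 = 0b1101000
  top 2 bits -> l1_idx = 3
  next 2 bits -> l2_idx = 1
  bottom 3 bits -> offset = 0

Answer: 3 1 0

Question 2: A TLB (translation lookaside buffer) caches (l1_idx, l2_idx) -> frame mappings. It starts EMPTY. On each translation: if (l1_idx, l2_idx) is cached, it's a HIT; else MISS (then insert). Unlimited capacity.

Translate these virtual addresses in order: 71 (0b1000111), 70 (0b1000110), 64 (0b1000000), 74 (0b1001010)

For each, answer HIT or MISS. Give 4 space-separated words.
Answer: MISS HIT HIT MISS

Derivation:
vaddr=71: (2,0) not in TLB -> MISS, insert
vaddr=70: (2,0) in TLB -> HIT
vaddr=64: (2,0) in TLB -> HIT
vaddr=74: (2,1) not in TLB -> MISS, insert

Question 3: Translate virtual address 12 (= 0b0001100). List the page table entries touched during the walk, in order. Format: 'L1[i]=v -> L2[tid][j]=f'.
Answer: L1[0]=1 -> L2[1][1]=58

Derivation:
vaddr = 12 = 0b0001100
Split: l1_idx=0, l2_idx=1, offset=4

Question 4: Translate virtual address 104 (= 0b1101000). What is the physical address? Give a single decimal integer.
Answer: 200

Derivation:
vaddr = 104 = 0b1101000
Split: l1_idx=3, l2_idx=1, offset=0
L1[3] = 2
L2[2][1] = 25
paddr = 25 * 8 + 0 = 200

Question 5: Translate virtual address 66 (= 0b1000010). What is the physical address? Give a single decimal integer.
vaddr = 66 = 0b1000010
Split: l1_idx=2, l2_idx=0, offset=2
L1[2] = 3
L2[3][0] = 7
paddr = 7 * 8 + 2 = 58

Answer: 58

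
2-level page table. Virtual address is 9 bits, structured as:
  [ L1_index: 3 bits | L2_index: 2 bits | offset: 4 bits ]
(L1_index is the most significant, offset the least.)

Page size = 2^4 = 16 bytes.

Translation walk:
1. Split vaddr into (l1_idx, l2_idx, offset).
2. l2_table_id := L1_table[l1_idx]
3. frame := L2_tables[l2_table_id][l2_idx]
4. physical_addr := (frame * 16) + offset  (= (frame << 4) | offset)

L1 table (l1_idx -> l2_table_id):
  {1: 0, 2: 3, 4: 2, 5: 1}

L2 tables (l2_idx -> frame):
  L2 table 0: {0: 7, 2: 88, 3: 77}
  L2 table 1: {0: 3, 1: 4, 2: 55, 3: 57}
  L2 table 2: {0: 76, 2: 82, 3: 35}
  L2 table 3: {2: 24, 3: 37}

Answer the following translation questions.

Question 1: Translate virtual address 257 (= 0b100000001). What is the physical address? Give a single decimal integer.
vaddr = 257 = 0b100000001
Split: l1_idx=4, l2_idx=0, offset=1
L1[4] = 2
L2[2][0] = 76
paddr = 76 * 16 + 1 = 1217

Answer: 1217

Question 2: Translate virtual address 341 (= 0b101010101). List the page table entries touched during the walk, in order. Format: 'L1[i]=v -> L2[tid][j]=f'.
Answer: L1[5]=1 -> L2[1][1]=4

Derivation:
vaddr = 341 = 0b101010101
Split: l1_idx=5, l2_idx=1, offset=5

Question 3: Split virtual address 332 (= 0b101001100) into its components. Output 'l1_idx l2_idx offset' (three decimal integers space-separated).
vaddr = 332 = 0b101001100
  top 3 bits -> l1_idx = 5
  next 2 bits -> l2_idx = 0
  bottom 4 bits -> offset = 12

Answer: 5 0 12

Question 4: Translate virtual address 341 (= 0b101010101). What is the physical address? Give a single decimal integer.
Answer: 69

Derivation:
vaddr = 341 = 0b101010101
Split: l1_idx=5, l2_idx=1, offset=5
L1[5] = 1
L2[1][1] = 4
paddr = 4 * 16 + 5 = 69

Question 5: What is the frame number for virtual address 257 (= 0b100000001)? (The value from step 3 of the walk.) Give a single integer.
vaddr = 257: l1_idx=4, l2_idx=0
L1[4] = 2; L2[2][0] = 76

Answer: 76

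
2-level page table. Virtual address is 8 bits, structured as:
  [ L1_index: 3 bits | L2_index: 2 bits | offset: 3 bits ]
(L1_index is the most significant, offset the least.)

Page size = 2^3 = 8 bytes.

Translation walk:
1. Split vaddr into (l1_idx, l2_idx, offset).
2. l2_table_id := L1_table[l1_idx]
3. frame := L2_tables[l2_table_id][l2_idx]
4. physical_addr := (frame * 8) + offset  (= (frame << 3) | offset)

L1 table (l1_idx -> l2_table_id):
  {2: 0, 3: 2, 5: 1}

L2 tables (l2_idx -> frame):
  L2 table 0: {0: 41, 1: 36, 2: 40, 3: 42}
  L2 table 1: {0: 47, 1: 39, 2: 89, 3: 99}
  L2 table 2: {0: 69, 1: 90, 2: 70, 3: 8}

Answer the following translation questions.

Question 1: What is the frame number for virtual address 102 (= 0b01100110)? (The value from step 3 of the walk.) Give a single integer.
Answer: 69

Derivation:
vaddr = 102: l1_idx=3, l2_idx=0
L1[3] = 2; L2[2][0] = 69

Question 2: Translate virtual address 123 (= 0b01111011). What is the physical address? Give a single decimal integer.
Answer: 67

Derivation:
vaddr = 123 = 0b01111011
Split: l1_idx=3, l2_idx=3, offset=3
L1[3] = 2
L2[2][3] = 8
paddr = 8 * 8 + 3 = 67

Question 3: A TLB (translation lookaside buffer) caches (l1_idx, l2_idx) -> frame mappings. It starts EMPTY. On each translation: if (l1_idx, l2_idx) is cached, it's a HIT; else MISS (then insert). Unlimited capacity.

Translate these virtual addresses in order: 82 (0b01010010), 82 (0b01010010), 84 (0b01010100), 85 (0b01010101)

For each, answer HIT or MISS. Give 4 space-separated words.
vaddr=82: (2,2) not in TLB -> MISS, insert
vaddr=82: (2,2) in TLB -> HIT
vaddr=84: (2,2) in TLB -> HIT
vaddr=85: (2,2) in TLB -> HIT

Answer: MISS HIT HIT HIT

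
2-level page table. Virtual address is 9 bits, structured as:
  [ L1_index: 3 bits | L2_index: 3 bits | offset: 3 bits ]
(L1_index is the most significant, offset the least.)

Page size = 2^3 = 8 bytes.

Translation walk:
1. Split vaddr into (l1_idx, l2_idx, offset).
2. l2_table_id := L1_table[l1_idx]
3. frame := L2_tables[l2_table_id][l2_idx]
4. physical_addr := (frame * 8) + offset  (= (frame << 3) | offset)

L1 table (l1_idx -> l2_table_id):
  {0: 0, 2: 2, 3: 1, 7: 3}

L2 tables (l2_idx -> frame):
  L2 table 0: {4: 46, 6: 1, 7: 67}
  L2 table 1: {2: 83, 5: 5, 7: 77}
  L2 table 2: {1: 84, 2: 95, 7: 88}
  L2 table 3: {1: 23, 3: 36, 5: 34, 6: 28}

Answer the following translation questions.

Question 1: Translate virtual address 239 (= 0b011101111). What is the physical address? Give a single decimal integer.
Answer: 47

Derivation:
vaddr = 239 = 0b011101111
Split: l1_idx=3, l2_idx=5, offset=7
L1[3] = 1
L2[1][5] = 5
paddr = 5 * 8 + 7 = 47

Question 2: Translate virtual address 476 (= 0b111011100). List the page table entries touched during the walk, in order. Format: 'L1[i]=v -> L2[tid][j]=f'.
Answer: L1[7]=3 -> L2[3][3]=36

Derivation:
vaddr = 476 = 0b111011100
Split: l1_idx=7, l2_idx=3, offset=4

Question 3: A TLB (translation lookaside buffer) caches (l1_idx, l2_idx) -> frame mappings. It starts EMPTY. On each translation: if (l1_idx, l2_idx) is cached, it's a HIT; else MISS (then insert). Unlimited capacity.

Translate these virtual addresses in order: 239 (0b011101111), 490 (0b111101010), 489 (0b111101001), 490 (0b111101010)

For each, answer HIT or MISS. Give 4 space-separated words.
vaddr=239: (3,5) not in TLB -> MISS, insert
vaddr=490: (7,5) not in TLB -> MISS, insert
vaddr=489: (7,5) in TLB -> HIT
vaddr=490: (7,5) in TLB -> HIT

Answer: MISS MISS HIT HIT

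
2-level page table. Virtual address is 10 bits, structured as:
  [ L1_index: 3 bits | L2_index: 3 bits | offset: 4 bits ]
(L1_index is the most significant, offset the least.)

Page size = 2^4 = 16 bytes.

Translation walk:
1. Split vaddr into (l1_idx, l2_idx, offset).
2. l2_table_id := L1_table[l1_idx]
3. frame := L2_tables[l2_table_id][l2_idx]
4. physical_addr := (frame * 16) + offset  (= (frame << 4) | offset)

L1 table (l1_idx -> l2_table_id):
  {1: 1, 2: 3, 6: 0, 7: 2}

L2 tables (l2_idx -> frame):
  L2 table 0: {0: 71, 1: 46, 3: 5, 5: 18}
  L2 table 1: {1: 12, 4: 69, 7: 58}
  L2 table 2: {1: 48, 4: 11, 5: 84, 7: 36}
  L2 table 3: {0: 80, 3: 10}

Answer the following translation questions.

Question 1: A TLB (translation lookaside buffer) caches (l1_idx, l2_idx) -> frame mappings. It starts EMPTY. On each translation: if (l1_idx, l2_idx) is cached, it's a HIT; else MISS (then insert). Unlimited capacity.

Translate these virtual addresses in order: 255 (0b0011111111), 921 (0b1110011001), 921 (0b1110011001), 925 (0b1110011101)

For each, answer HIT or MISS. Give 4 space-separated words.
vaddr=255: (1,7) not in TLB -> MISS, insert
vaddr=921: (7,1) not in TLB -> MISS, insert
vaddr=921: (7,1) in TLB -> HIT
vaddr=925: (7,1) in TLB -> HIT

Answer: MISS MISS HIT HIT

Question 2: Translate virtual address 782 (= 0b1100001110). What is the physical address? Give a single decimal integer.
Answer: 1150

Derivation:
vaddr = 782 = 0b1100001110
Split: l1_idx=6, l2_idx=0, offset=14
L1[6] = 0
L2[0][0] = 71
paddr = 71 * 16 + 14 = 1150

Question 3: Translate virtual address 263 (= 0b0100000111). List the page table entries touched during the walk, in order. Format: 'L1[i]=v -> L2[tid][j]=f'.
Answer: L1[2]=3 -> L2[3][0]=80

Derivation:
vaddr = 263 = 0b0100000111
Split: l1_idx=2, l2_idx=0, offset=7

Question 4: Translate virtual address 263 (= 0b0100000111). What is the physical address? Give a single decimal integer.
vaddr = 263 = 0b0100000111
Split: l1_idx=2, l2_idx=0, offset=7
L1[2] = 3
L2[3][0] = 80
paddr = 80 * 16 + 7 = 1287

Answer: 1287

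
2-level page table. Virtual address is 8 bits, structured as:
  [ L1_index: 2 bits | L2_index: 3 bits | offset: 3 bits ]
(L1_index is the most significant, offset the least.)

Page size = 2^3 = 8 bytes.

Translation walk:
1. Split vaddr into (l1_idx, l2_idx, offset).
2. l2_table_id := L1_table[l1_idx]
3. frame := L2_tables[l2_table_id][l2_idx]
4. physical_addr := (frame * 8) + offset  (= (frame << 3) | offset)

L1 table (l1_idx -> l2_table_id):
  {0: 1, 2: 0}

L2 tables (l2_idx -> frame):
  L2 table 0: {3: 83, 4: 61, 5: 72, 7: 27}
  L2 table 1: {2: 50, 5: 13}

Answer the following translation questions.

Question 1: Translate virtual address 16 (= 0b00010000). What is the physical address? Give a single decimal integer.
Answer: 400

Derivation:
vaddr = 16 = 0b00010000
Split: l1_idx=0, l2_idx=2, offset=0
L1[0] = 1
L2[1][2] = 50
paddr = 50 * 8 + 0 = 400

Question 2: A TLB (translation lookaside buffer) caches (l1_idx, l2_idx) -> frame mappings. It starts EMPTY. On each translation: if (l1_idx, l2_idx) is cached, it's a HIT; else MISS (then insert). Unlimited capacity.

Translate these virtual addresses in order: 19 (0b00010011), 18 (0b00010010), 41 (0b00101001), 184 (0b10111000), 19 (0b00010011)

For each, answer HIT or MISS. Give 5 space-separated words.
Answer: MISS HIT MISS MISS HIT

Derivation:
vaddr=19: (0,2) not in TLB -> MISS, insert
vaddr=18: (0,2) in TLB -> HIT
vaddr=41: (0,5) not in TLB -> MISS, insert
vaddr=184: (2,7) not in TLB -> MISS, insert
vaddr=19: (0,2) in TLB -> HIT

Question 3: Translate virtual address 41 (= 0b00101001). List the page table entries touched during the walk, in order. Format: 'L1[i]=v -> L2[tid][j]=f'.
vaddr = 41 = 0b00101001
Split: l1_idx=0, l2_idx=5, offset=1

Answer: L1[0]=1 -> L2[1][5]=13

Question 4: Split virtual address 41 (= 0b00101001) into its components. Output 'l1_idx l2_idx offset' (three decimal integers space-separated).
Answer: 0 5 1

Derivation:
vaddr = 41 = 0b00101001
  top 2 bits -> l1_idx = 0
  next 3 bits -> l2_idx = 5
  bottom 3 bits -> offset = 1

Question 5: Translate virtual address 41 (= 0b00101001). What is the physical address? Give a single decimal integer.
vaddr = 41 = 0b00101001
Split: l1_idx=0, l2_idx=5, offset=1
L1[0] = 1
L2[1][5] = 13
paddr = 13 * 8 + 1 = 105

Answer: 105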